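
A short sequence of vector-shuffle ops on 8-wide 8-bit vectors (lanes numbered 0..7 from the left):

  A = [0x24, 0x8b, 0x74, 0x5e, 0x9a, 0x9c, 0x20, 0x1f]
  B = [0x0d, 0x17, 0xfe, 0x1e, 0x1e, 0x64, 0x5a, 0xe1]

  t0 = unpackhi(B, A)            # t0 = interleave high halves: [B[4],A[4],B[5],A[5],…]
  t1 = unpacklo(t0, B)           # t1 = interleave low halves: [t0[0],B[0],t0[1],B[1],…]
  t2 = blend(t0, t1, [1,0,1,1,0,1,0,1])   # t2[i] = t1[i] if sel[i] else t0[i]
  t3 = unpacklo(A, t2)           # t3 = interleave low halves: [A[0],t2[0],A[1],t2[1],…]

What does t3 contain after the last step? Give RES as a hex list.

RES = [ 0x24  0x1e  0x8b  0x9a  0x74  0x9a  0x5e  0x17 ]

  t0: 1e 9a 64 9c 5a 20 e1 1f
  t1: 1e 0d 9a 17 64 fe 9c 1e
  t2: 1e 9a 9a 17 5a fe e1 1e
  t3: 24 1e 8b 9a 74 9a 5e 17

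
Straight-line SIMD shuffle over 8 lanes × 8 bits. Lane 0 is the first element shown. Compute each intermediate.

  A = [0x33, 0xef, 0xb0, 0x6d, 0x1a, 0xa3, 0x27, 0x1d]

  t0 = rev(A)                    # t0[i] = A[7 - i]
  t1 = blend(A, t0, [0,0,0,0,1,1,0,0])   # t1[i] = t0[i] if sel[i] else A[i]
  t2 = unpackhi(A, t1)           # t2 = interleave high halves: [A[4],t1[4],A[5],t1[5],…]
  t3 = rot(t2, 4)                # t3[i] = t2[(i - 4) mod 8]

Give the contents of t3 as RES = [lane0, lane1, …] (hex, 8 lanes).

RES = [0x27, 0x27, 0x1d, 0x1d, 0x1a, 0x6d, 0xa3, 0xb0]

t0 = [0x1d, 0x27, 0xa3, 0x1a, 0x6d, 0xb0, 0xef, 0x33]
t1 = [0x33, 0xef, 0xb0, 0x6d, 0x6d, 0xb0, 0x27, 0x1d]
t2 = [0x1a, 0x6d, 0xa3, 0xb0, 0x27, 0x27, 0x1d, 0x1d]
t3 = [0x27, 0x27, 0x1d, 0x1d, 0x1a, 0x6d, 0xa3, 0xb0]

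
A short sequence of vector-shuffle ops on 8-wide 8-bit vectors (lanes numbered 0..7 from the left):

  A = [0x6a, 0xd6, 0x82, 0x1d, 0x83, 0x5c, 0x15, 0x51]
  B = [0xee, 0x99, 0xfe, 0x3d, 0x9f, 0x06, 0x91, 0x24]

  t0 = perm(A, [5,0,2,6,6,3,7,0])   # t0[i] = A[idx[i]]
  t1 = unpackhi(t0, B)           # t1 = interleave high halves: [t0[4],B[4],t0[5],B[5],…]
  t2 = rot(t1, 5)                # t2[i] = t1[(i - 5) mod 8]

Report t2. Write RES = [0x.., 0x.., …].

t0 = [0x5c, 0x6a, 0x82, 0x15, 0x15, 0x1d, 0x51, 0x6a]
t1 = [0x15, 0x9f, 0x1d, 0x06, 0x51, 0x91, 0x6a, 0x24]
t2 = [0x06, 0x51, 0x91, 0x6a, 0x24, 0x15, 0x9f, 0x1d]

RES = [ 0x06  0x51  0x91  0x6a  0x24  0x15  0x9f  0x1d ]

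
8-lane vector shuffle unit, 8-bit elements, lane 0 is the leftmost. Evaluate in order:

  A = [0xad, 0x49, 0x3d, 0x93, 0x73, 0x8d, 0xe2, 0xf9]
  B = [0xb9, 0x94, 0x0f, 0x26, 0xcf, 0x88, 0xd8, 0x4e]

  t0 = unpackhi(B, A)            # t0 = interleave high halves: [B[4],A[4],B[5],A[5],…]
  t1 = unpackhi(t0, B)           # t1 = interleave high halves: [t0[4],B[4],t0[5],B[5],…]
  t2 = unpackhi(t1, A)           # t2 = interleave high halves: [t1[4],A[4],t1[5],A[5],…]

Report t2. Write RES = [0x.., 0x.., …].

t0 = [0xcf, 0x73, 0x88, 0x8d, 0xd8, 0xe2, 0x4e, 0xf9]
t1 = [0xd8, 0xcf, 0xe2, 0x88, 0x4e, 0xd8, 0xf9, 0x4e]
t2 = [0x4e, 0x73, 0xd8, 0x8d, 0xf9, 0xe2, 0x4e, 0xf9]

RES = [ 0x4e  0x73  0xd8  0x8d  0xf9  0xe2  0x4e  0xf9 ]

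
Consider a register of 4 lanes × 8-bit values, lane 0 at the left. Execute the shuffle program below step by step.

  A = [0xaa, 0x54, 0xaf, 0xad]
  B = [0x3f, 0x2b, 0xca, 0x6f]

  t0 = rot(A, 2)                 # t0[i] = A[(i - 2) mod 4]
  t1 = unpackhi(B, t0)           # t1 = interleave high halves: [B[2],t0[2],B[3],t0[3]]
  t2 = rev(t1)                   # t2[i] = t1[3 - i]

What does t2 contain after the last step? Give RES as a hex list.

t0 = [0xaf, 0xad, 0xaa, 0x54]
t1 = [0xca, 0xaa, 0x6f, 0x54]
t2 = [0x54, 0x6f, 0xaa, 0xca]

RES = [0x54, 0x6f, 0xaa, 0xca]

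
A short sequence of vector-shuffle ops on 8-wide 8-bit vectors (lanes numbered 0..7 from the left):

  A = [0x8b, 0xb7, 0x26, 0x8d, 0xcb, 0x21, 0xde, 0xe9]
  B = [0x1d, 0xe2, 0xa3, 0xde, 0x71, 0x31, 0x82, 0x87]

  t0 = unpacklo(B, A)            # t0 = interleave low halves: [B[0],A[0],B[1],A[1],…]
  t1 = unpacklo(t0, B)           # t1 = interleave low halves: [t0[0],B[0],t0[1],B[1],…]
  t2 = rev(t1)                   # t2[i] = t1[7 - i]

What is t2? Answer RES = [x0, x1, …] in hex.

RES = [ 0xde  0xb7  0xa3  0xe2  0xe2  0x8b  0x1d  0x1d ]

  t0: 1d 8b e2 b7 a3 26 de 8d
  t1: 1d 1d 8b e2 e2 a3 b7 de
  t2: de b7 a3 e2 e2 8b 1d 1d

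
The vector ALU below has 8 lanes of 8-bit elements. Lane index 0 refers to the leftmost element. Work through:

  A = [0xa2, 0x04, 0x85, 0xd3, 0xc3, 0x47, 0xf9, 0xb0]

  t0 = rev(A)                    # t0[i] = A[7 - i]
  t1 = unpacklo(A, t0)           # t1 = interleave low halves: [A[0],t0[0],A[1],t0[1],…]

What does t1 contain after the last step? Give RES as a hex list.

→ t0 |b0|f9|47|c3|d3|85|04|a2|
→ t1 |a2|b0|04|f9|85|47|d3|c3|

RES = [0xa2, 0xb0, 0x04, 0xf9, 0x85, 0x47, 0xd3, 0xc3]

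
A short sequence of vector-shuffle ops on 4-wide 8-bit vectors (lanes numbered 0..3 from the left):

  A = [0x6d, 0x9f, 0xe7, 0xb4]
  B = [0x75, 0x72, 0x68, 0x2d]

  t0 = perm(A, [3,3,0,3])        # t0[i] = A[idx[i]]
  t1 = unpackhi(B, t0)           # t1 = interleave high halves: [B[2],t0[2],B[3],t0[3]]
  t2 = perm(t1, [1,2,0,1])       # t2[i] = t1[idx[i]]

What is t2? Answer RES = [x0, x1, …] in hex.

RES = [0x6d, 0x2d, 0x68, 0x6d]

  t0: b4 b4 6d b4
  t1: 68 6d 2d b4
  t2: 6d 2d 68 6d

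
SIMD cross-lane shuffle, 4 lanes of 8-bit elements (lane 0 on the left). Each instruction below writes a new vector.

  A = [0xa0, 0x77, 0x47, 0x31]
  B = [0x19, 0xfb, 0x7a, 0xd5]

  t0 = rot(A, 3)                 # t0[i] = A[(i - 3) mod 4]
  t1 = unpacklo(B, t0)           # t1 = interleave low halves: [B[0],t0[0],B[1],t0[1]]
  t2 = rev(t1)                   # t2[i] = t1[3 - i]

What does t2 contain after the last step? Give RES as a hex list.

RES = [0x47, 0xfb, 0x77, 0x19]

  t0: 77 47 31 a0
  t1: 19 77 fb 47
  t2: 47 fb 77 19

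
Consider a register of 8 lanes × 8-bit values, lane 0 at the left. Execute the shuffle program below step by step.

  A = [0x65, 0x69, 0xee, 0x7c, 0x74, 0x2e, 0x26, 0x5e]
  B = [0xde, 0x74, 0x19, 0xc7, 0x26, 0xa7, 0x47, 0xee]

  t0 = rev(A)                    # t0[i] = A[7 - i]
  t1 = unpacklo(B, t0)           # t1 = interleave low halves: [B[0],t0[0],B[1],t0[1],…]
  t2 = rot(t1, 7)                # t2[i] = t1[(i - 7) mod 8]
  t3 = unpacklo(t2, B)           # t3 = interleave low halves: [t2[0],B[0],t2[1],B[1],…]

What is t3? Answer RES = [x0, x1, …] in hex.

  t0: 5e 26 2e 74 7c ee 69 65
  t1: de 5e 74 26 19 2e c7 74
  t2: 5e 74 26 19 2e c7 74 de
  t3: 5e de 74 74 26 19 19 c7

RES = [0x5e, 0xde, 0x74, 0x74, 0x26, 0x19, 0x19, 0xc7]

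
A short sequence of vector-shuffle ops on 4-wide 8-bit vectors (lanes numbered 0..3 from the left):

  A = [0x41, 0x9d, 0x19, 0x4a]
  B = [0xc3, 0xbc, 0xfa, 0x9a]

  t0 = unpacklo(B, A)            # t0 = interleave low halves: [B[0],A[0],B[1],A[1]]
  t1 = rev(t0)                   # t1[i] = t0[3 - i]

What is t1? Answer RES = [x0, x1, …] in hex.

RES = [ 0x9d  0xbc  0x41  0xc3 ]

t0 = [0xc3, 0x41, 0xbc, 0x9d]
t1 = [0x9d, 0xbc, 0x41, 0xc3]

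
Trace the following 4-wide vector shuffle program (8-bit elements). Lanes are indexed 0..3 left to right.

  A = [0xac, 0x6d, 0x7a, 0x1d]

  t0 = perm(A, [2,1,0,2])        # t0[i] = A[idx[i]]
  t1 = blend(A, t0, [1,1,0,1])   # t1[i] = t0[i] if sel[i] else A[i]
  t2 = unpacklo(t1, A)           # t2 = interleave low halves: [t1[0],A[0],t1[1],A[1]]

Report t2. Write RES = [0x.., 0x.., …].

RES = [ 0x7a  0xac  0x6d  0x6d ]

→ t0 |7a|6d|ac|7a|
→ t1 |7a|6d|7a|7a|
→ t2 |7a|ac|6d|6d|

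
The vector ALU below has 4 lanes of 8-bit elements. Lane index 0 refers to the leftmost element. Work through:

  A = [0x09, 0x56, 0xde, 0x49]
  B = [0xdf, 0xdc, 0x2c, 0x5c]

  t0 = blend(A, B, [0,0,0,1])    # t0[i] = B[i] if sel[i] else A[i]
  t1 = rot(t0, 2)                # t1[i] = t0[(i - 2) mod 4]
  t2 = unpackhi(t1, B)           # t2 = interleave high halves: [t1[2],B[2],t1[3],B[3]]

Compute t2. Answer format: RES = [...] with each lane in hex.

RES = [0x09, 0x2c, 0x56, 0x5c]

t0 = [0x09, 0x56, 0xde, 0x5c]
t1 = [0xde, 0x5c, 0x09, 0x56]
t2 = [0x09, 0x2c, 0x56, 0x5c]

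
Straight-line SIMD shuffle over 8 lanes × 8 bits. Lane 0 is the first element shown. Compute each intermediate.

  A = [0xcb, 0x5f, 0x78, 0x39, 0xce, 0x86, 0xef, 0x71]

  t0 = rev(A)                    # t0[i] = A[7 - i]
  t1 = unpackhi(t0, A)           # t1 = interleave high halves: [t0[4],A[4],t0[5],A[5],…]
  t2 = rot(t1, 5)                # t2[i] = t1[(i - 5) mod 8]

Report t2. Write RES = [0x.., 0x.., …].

→ t0 |71|ef|86|ce|39|78|5f|cb|
→ t1 |39|ce|78|86|5f|ef|cb|71|
→ t2 |86|5f|ef|cb|71|39|ce|78|

RES = [ 0x86  0x5f  0xef  0xcb  0x71  0x39  0xce  0x78 ]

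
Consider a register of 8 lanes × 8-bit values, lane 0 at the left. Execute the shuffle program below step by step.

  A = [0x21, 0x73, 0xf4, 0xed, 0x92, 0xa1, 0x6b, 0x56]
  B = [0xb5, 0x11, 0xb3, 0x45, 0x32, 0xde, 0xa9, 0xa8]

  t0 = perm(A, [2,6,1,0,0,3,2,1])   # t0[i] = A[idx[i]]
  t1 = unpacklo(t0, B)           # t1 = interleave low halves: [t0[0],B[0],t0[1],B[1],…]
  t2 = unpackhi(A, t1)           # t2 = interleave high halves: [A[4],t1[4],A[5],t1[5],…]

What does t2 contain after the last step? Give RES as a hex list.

RES = [ 0x92  0x73  0xa1  0xb3  0x6b  0x21  0x56  0x45 ]

t0 = [0xf4, 0x6b, 0x73, 0x21, 0x21, 0xed, 0xf4, 0x73]
t1 = [0xf4, 0xb5, 0x6b, 0x11, 0x73, 0xb3, 0x21, 0x45]
t2 = [0x92, 0x73, 0xa1, 0xb3, 0x6b, 0x21, 0x56, 0x45]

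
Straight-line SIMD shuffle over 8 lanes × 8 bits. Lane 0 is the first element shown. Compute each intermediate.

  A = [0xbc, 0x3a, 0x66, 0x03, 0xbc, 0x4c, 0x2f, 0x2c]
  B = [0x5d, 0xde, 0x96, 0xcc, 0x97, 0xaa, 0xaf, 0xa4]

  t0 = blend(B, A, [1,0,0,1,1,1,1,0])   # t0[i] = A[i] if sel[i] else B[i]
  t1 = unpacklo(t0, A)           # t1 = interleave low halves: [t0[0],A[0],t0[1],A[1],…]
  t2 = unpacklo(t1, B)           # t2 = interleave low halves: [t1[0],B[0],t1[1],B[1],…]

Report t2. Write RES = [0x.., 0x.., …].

  t0: bc de 96 03 bc 4c 2f a4
  t1: bc bc de 3a 96 66 03 03
  t2: bc 5d bc de de 96 3a cc

RES = [0xbc, 0x5d, 0xbc, 0xde, 0xde, 0x96, 0x3a, 0xcc]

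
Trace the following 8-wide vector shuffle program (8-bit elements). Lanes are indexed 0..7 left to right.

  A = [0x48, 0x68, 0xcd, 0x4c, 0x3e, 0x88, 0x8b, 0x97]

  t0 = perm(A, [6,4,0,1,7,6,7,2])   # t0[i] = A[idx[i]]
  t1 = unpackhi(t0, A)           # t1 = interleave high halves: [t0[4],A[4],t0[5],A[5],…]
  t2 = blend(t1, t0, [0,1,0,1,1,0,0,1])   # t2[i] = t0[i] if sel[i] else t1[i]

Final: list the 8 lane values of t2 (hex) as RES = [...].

RES = [0x97, 0x3e, 0x8b, 0x68, 0x97, 0x8b, 0xcd, 0xcd]

  t0: 8b 3e 48 68 97 8b 97 cd
  t1: 97 3e 8b 88 97 8b cd 97
  t2: 97 3e 8b 68 97 8b cd cd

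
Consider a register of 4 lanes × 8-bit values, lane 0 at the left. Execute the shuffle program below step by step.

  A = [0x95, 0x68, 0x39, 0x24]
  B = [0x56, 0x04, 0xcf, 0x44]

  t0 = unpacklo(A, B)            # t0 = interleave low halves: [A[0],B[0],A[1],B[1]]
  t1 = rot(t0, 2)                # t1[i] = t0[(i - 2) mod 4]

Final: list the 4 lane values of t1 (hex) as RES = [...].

  t0: 95 56 68 04
  t1: 68 04 95 56

RES = [0x68, 0x04, 0x95, 0x56]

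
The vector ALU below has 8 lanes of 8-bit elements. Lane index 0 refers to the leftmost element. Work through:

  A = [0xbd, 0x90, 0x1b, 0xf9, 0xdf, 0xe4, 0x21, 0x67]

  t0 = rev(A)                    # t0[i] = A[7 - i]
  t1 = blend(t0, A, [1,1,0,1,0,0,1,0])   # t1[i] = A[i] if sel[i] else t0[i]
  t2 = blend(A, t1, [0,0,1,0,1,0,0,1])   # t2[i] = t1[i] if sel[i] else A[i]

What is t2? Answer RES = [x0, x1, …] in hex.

→ t0 |67|21|e4|df|f9|1b|90|bd|
→ t1 |bd|90|e4|f9|f9|1b|21|bd|
→ t2 |bd|90|e4|f9|f9|e4|21|bd|

RES = [0xbd, 0x90, 0xe4, 0xf9, 0xf9, 0xe4, 0x21, 0xbd]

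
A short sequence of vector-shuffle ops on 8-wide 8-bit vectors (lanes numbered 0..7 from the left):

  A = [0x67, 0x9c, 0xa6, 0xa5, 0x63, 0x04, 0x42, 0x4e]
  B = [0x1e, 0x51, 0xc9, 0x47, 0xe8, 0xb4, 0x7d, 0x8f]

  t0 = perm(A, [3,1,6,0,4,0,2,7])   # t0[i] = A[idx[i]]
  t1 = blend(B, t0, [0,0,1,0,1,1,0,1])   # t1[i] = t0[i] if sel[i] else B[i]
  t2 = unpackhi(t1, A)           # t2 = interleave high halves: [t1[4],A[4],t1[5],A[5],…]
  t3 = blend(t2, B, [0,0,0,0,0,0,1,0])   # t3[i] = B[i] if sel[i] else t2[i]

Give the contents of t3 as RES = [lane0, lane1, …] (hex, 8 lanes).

RES = [0x63, 0x63, 0x67, 0x04, 0x7d, 0x42, 0x7d, 0x4e]

→ t0 |a5|9c|42|67|63|67|a6|4e|
→ t1 |1e|51|42|47|63|67|7d|4e|
→ t2 |63|63|67|04|7d|42|4e|4e|
→ t3 |63|63|67|04|7d|42|7d|4e|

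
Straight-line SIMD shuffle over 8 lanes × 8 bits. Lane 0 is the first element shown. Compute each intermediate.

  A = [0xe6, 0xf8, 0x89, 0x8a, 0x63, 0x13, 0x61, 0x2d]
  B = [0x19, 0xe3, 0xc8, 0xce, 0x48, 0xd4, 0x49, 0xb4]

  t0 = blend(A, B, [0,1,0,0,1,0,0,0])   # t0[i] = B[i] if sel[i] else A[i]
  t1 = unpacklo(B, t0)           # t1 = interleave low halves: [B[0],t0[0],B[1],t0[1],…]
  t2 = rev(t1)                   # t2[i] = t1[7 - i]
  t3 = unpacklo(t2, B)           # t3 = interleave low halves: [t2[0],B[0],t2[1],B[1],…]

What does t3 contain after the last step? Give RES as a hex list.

t0 = [0xe6, 0xe3, 0x89, 0x8a, 0x48, 0x13, 0x61, 0x2d]
t1 = [0x19, 0xe6, 0xe3, 0xe3, 0xc8, 0x89, 0xce, 0x8a]
t2 = [0x8a, 0xce, 0x89, 0xc8, 0xe3, 0xe3, 0xe6, 0x19]
t3 = [0x8a, 0x19, 0xce, 0xe3, 0x89, 0xc8, 0xc8, 0xce]

RES = [ 0x8a  0x19  0xce  0xe3  0x89  0xc8  0xc8  0xce ]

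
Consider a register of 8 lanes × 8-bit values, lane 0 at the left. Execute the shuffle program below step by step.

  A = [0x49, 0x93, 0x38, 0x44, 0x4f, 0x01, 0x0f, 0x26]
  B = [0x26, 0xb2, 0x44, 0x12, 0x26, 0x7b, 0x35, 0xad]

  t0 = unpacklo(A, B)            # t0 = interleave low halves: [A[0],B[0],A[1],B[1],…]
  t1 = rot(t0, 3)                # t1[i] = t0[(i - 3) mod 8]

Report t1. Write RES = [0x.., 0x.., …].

  t0: 49 26 93 b2 38 44 44 12
  t1: 44 44 12 49 26 93 b2 38

RES = [0x44, 0x44, 0x12, 0x49, 0x26, 0x93, 0xb2, 0x38]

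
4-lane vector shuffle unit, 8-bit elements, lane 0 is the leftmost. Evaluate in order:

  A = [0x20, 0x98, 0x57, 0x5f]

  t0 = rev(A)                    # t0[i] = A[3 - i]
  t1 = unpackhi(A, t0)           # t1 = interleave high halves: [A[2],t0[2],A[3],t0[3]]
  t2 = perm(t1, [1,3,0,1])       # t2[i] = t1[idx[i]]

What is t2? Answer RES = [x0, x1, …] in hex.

RES = [0x98, 0x20, 0x57, 0x98]

t0 = [0x5f, 0x57, 0x98, 0x20]
t1 = [0x57, 0x98, 0x5f, 0x20]
t2 = [0x98, 0x20, 0x57, 0x98]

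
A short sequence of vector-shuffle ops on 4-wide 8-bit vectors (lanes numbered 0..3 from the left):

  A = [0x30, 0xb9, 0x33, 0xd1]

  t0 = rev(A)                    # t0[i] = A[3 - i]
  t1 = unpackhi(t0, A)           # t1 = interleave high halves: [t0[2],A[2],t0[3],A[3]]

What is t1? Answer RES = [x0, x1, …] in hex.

  t0: d1 33 b9 30
  t1: b9 33 30 d1

RES = [0xb9, 0x33, 0x30, 0xd1]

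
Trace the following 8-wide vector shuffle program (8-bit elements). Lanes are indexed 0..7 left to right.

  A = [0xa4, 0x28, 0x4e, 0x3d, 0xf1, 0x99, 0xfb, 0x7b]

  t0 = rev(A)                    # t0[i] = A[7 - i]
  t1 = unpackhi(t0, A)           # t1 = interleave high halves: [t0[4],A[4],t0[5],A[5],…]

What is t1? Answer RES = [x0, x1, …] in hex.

→ t0 |7b|fb|99|f1|3d|4e|28|a4|
→ t1 |3d|f1|4e|99|28|fb|a4|7b|

RES = [ 0x3d  0xf1  0x4e  0x99  0x28  0xfb  0xa4  0x7b ]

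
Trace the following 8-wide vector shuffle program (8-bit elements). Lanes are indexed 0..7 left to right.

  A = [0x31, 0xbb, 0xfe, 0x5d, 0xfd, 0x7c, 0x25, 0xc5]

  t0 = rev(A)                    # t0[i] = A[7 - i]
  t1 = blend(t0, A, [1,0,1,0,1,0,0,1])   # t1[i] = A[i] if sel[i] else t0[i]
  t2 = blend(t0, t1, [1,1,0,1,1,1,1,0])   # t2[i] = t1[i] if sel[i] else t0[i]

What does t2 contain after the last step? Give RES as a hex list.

  t0: c5 25 7c fd 5d fe bb 31
  t1: 31 25 fe fd fd fe bb c5
  t2: 31 25 7c fd fd fe bb 31

RES = [ 0x31  0x25  0x7c  0xfd  0xfd  0xfe  0xbb  0x31 ]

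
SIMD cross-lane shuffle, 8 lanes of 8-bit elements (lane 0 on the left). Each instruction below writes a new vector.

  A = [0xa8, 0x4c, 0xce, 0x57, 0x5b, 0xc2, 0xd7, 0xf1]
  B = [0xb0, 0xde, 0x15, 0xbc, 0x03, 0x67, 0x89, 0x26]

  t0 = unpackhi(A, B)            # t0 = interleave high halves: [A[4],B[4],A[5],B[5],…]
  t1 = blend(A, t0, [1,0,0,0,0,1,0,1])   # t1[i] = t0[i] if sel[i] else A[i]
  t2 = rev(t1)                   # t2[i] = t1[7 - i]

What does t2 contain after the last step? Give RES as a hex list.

→ t0 |5b|03|c2|67|d7|89|f1|26|
→ t1 |5b|4c|ce|57|5b|89|d7|26|
→ t2 |26|d7|89|5b|57|ce|4c|5b|

RES = [ 0x26  0xd7  0x89  0x5b  0x57  0xce  0x4c  0x5b ]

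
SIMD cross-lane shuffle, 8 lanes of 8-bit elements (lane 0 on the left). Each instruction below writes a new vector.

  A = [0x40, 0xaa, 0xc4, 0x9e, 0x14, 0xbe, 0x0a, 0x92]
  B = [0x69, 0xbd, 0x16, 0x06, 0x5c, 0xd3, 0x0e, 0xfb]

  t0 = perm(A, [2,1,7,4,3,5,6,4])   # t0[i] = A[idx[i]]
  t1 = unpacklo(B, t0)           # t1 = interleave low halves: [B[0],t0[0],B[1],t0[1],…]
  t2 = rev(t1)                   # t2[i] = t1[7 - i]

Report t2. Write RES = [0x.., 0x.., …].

t0 = [0xc4, 0xaa, 0x92, 0x14, 0x9e, 0xbe, 0x0a, 0x14]
t1 = [0x69, 0xc4, 0xbd, 0xaa, 0x16, 0x92, 0x06, 0x14]
t2 = [0x14, 0x06, 0x92, 0x16, 0xaa, 0xbd, 0xc4, 0x69]

RES = [ 0x14  0x06  0x92  0x16  0xaa  0xbd  0xc4  0x69 ]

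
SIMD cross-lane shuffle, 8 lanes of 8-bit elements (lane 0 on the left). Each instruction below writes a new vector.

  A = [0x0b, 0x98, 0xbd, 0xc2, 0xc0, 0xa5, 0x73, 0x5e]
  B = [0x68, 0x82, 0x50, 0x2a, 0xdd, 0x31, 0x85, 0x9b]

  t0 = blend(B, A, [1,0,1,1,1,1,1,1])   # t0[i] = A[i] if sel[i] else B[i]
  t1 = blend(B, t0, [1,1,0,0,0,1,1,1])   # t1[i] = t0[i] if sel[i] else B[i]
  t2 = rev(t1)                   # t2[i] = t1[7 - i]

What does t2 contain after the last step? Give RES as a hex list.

t0 = [0x0b, 0x82, 0xbd, 0xc2, 0xc0, 0xa5, 0x73, 0x5e]
t1 = [0x0b, 0x82, 0x50, 0x2a, 0xdd, 0xa5, 0x73, 0x5e]
t2 = [0x5e, 0x73, 0xa5, 0xdd, 0x2a, 0x50, 0x82, 0x0b]

RES = [ 0x5e  0x73  0xa5  0xdd  0x2a  0x50  0x82  0x0b ]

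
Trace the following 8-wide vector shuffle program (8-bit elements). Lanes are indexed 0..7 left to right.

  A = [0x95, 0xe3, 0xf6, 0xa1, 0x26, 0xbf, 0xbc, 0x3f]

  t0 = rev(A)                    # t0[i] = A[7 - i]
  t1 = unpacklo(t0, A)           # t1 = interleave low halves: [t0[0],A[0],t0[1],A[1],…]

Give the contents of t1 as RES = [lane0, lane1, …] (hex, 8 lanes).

  t0: 3f bc bf 26 a1 f6 e3 95
  t1: 3f 95 bc e3 bf f6 26 a1

RES = [ 0x3f  0x95  0xbc  0xe3  0xbf  0xf6  0x26  0xa1 ]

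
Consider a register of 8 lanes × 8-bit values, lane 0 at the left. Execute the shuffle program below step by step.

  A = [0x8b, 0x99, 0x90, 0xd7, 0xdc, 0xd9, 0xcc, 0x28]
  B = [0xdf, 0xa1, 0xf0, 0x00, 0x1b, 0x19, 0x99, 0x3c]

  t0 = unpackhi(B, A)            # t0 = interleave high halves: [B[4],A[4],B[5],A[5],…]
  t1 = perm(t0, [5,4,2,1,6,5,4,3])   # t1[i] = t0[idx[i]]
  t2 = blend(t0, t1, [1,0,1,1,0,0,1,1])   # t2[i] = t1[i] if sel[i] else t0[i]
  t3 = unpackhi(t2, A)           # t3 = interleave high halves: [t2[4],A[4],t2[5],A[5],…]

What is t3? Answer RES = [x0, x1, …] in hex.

t0 = [0x1b, 0xdc, 0x19, 0xd9, 0x99, 0xcc, 0x3c, 0x28]
t1 = [0xcc, 0x99, 0x19, 0xdc, 0x3c, 0xcc, 0x99, 0xd9]
t2 = [0xcc, 0xdc, 0x19, 0xdc, 0x99, 0xcc, 0x99, 0xd9]
t3 = [0x99, 0xdc, 0xcc, 0xd9, 0x99, 0xcc, 0xd9, 0x28]

RES = [0x99, 0xdc, 0xcc, 0xd9, 0x99, 0xcc, 0xd9, 0x28]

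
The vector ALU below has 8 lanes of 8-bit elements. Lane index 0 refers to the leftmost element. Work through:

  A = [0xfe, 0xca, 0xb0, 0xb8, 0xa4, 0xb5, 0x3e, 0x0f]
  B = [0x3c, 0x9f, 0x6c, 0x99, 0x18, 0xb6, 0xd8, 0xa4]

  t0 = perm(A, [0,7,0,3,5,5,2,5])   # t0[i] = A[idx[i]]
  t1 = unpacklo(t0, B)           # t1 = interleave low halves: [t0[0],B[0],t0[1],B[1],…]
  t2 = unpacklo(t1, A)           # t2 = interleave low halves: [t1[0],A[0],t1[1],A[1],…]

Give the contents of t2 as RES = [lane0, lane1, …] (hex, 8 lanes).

t0 = [0xfe, 0x0f, 0xfe, 0xb8, 0xb5, 0xb5, 0xb0, 0xb5]
t1 = [0xfe, 0x3c, 0x0f, 0x9f, 0xfe, 0x6c, 0xb8, 0x99]
t2 = [0xfe, 0xfe, 0x3c, 0xca, 0x0f, 0xb0, 0x9f, 0xb8]

RES = [0xfe, 0xfe, 0x3c, 0xca, 0x0f, 0xb0, 0x9f, 0xb8]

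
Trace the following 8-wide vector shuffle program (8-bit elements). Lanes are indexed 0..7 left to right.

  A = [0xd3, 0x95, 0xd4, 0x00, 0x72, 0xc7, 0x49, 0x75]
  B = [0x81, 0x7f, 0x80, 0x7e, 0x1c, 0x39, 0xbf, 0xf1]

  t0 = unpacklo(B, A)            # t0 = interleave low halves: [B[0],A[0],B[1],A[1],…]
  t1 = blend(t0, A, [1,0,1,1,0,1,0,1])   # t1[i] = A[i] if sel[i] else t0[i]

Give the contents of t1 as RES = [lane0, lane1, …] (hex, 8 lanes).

RES = [0xd3, 0xd3, 0xd4, 0x00, 0x80, 0xc7, 0x7e, 0x75]

→ t0 |81|d3|7f|95|80|d4|7e|00|
→ t1 |d3|d3|d4|00|80|c7|7e|75|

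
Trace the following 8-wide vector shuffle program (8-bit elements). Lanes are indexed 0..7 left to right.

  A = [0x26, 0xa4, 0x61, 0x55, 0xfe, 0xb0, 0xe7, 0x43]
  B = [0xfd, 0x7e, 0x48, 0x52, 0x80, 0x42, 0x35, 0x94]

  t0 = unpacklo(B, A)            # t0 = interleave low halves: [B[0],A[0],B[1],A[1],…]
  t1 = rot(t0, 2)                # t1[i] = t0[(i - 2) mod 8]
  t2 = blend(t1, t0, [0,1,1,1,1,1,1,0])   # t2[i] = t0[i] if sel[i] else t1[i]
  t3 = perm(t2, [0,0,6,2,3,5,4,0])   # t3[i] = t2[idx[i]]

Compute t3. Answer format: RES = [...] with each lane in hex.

t0 = [0xfd, 0x26, 0x7e, 0xa4, 0x48, 0x61, 0x52, 0x55]
t1 = [0x52, 0x55, 0xfd, 0x26, 0x7e, 0xa4, 0x48, 0x61]
t2 = [0x52, 0x26, 0x7e, 0xa4, 0x48, 0x61, 0x52, 0x61]
t3 = [0x52, 0x52, 0x52, 0x7e, 0xa4, 0x61, 0x48, 0x52]

RES = [0x52, 0x52, 0x52, 0x7e, 0xa4, 0x61, 0x48, 0x52]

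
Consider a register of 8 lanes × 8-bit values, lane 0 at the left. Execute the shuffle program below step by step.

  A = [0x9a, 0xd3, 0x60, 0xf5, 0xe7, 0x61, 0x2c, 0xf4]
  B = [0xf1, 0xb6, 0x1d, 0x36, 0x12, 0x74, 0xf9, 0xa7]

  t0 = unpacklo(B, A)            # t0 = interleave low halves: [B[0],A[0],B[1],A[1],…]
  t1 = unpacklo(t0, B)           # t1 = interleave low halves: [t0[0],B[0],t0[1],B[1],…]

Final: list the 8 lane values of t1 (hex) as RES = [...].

t0 = [0xf1, 0x9a, 0xb6, 0xd3, 0x1d, 0x60, 0x36, 0xf5]
t1 = [0xf1, 0xf1, 0x9a, 0xb6, 0xb6, 0x1d, 0xd3, 0x36]

RES = [ 0xf1  0xf1  0x9a  0xb6  0xb6  0x1d  0xd3  0x36 ]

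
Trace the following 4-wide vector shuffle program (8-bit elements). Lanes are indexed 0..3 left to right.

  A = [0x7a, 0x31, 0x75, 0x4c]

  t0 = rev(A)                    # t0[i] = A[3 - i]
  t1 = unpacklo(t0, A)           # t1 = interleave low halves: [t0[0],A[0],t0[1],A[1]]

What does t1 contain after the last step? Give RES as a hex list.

→ t0 |4c|75|31|7a|
→ t1 |4c|7a|75|31|

RES = [ 0x4c  0x7a  0x75  0x31 ]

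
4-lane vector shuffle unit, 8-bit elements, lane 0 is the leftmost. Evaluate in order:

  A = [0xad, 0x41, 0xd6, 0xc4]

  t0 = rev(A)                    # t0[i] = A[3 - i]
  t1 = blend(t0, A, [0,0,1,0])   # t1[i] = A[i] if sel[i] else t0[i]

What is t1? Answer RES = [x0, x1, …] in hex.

RES = [ 0xc4  0xd6  0xd6  0xad ]

  t0: c4 d6 41 ad
  t1: c4 d6 d6 ad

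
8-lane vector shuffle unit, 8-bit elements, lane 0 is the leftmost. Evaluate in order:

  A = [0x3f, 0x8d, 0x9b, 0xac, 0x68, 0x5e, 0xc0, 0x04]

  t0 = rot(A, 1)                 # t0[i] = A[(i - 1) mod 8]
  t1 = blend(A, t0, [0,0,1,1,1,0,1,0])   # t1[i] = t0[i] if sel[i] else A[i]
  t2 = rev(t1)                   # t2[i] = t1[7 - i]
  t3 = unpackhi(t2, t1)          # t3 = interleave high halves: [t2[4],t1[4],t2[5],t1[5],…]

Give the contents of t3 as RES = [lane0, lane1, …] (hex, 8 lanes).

t0 = [0x04, 0x3f, 0x8d, 0x9b, 0xac, 0x68, 0x5e, 0xc0]
t1 = [0x3f, 0x8d, 0x8d, 0x9b, 0xac, 0x5e, 0x5e, 0x04]
t2 = [0x04, 0x5e, 0x5e, 0xac, 0x9b, 0x8d, 0x8d, 0x3f]
t3 = [0x9b, 0xac, 0x8d, 0x5e, 0x8d, 0x5e, 0x3f, 0x04]

RES = [0x9b, 0xac, 0x8d, 0x5e, 0x8d, 0x5e, 0x3f, 0x04]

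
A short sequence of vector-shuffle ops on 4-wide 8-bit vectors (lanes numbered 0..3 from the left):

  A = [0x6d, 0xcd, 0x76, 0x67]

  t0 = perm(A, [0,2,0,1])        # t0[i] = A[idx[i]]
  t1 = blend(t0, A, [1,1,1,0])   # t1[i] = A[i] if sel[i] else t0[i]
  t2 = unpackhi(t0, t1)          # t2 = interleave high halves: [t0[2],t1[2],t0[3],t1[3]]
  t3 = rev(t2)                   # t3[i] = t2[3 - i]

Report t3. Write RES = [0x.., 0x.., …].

  t0: 6d 76 6d cd
  t1: 6d cd 76 cd
  t2: 6d 76 cd cd
  t3: cd cd 76 6d

RES = [0xcd, 0xcd, 0x76, 0x6d]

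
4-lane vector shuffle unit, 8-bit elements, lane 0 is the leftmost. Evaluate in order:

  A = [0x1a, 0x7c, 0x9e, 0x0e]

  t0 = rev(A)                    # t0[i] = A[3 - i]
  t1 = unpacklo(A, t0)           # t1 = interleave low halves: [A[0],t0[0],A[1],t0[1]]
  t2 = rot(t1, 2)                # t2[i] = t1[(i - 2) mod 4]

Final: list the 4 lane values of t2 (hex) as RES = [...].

RES = [0x7c, 0x9e, 0x1a, 0x0e]

→ t0 |0e|9e|7c|1a|
→ t1 |1a|0e|7c|9e|
→ t2 |7c|9e|1a|0e|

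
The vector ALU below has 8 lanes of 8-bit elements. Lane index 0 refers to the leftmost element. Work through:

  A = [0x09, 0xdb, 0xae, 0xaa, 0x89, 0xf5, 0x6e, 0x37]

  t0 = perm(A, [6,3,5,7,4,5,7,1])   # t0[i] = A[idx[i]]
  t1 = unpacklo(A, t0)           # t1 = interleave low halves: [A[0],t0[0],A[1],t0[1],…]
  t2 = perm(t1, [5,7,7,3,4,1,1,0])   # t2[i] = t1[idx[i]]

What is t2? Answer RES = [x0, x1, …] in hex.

RES = [0xf5, 0x37, 0x37, 0xaa, 0xae, 0x6e, 0x6e, 0x09]

→ t0 |6e|aa|f5|37|89|f5|37|db|
→ t1 |09|6e|db|aa|ae|f5|aa|37|
→ t2 |f5|37|37|aa|ae|6e|6e|09|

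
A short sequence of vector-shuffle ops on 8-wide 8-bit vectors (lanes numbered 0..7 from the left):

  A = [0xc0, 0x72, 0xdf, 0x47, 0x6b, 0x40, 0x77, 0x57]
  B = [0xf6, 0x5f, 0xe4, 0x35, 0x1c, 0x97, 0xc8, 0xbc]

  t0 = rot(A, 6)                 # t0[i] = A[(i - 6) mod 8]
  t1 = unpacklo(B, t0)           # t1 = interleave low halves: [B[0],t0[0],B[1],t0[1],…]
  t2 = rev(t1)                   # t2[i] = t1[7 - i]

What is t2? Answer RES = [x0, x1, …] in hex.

RES = [0x40, 0x35, 0x6b, 0xe4, 0x47, 0x5f, 0xdf, 0xf6]

t0 = [0xdf, 0x47, 0x6b, 0x40, 0x77, 0x57, 0xc0, 0x72]
t1 = [0xf6, 0xdf, 0x5f, 0x47, 0xe4, 0x6b, 0x35, 0x40]
t2 = [0x40, 0x35, 0x6b, 0xe4, 0x47, 0x5f, 0xdf, 0xf6]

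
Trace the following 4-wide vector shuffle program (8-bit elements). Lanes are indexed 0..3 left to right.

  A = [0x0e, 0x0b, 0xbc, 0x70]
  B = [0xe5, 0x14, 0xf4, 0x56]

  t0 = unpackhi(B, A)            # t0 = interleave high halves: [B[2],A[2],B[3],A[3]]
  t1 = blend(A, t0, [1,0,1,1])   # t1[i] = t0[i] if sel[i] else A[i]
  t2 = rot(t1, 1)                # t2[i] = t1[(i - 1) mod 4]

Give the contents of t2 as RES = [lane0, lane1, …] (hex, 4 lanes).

  t0: f4 bc 56 70
  t1: f4 0b 56 70
  t2: 70 f4 0b 56

RES = [ 0x70  0xf4  0x0b  0x56 ]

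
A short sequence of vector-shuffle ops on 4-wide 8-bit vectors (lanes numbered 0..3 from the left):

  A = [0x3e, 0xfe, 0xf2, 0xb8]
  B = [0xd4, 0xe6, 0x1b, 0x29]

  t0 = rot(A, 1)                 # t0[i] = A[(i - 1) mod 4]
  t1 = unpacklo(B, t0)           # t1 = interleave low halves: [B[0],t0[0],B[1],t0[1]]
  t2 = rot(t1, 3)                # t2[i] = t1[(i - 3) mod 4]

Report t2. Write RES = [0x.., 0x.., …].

RES = [0xb8, 0xe6, 0x3e, 0xd4]

  t0: b8 3e fe f2
  t1: d4 b8 e6 3e
  t2: b8 e6 3e d4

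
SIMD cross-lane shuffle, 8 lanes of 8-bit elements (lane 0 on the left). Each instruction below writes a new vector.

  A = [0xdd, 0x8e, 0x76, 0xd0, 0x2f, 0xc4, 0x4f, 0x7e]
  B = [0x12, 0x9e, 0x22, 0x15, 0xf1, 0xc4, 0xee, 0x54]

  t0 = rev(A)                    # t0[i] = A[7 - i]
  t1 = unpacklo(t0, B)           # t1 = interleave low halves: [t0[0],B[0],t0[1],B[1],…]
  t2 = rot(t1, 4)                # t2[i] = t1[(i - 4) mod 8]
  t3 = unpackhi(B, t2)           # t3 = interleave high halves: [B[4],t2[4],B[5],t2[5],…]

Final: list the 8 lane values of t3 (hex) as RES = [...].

RES = [0xf1, 0x7e, 0xc4, 0x12, 0xee, 0x4f, 0x54, 0x9e]

t0 = [0x7e, 0x4f, 0xc4, 0x2f, 0xd0, 0x76, 0x8e, 0xdd]
t1 = [0x7e, 0x12, 0x4f, 0x9e, 0xc4, 0x22, 0x2f, 0x15]
t2 = [0xc4, 0x22, 0x2f, 0x15, 0x7e, 0x12, 0x4f, 0x9e]
t3 = [0xf1, 0x7e, 0xc4, 0x12, 0xee, 0x4f, 0x54, 0x9e]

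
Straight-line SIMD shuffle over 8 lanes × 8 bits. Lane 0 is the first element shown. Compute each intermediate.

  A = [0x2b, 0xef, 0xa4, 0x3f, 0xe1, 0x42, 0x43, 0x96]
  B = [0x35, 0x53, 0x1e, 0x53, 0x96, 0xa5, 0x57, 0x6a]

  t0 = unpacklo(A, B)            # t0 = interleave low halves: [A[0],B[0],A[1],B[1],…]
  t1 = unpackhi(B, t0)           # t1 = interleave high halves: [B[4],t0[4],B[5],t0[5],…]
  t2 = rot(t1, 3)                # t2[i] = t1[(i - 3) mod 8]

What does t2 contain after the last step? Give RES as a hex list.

RES = [ 0x3f  0x6a  0x53  0x96  0xa4  0xa5  0x1e  0x57 ]

  t0: 2b 35 ef 53 a4 1e 3f 53
  t1: 96 a4 a5 1e 57 3f 6a 53
  t2: 3f 6a 53 96 a4 a5 1e 57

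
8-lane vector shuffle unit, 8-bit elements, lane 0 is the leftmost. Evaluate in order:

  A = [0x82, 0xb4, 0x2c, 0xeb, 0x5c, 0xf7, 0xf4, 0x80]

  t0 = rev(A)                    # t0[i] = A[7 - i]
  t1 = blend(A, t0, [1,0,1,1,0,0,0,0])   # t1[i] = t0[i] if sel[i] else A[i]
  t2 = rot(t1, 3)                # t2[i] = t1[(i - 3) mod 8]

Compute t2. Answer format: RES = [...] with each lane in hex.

→ t0 |80|f4|f7|5c|eb|2c|b4|82|
→ t1 |80|b4|f7|5c|5c|f7|f4|80|
→ t2 |f7|f4|80|80|b4|f7|5c|5c|

RES = [ 0xf7  0xf4  0x80  0x80  0xb4  0xf7  0x5c  0x5c ]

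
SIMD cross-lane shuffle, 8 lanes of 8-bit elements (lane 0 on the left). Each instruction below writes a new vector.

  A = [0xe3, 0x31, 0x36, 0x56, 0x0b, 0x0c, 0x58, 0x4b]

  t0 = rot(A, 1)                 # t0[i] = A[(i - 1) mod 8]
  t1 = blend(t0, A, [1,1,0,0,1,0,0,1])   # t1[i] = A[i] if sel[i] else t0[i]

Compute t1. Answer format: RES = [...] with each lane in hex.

t0 = [0x4b, 0xe3, 0x31, 0x36, 0x56, 0x0b, 0x0c, 0x58]
t1 = [0xe3, 0x31, 0x31, 0x36, 0x0b, 0x0b, 0x0c, 0x4b]

RES = [ 0xe3  0x31  0x31  0x36  0x0b  0x0b  0x0c  0x4b ]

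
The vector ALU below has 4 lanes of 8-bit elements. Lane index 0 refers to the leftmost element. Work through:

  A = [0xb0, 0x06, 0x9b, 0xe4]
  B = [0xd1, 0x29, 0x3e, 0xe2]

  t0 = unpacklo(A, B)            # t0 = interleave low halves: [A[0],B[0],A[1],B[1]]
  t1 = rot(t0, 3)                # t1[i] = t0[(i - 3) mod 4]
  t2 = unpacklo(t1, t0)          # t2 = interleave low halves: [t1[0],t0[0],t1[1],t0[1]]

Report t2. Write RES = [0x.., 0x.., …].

RES = [ 0xd1  0xb0  0x06  0xd1 ]

  t0: b0 d1 06 29
  t1: d1 06 29 b0
  t2: d1 b0 06 d1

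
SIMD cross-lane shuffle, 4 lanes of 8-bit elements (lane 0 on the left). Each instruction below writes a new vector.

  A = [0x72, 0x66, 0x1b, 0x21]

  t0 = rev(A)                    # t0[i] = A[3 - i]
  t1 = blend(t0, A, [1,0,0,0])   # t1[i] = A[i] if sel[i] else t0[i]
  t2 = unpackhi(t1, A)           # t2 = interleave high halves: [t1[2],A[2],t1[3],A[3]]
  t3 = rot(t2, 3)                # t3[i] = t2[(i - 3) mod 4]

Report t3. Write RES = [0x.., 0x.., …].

RES = [ 0x1b  0x72  0x21  0x66 ]

t0 = [0x21, 0x1b, 0x66, 0x72]
t1 = [0x72, 0x1b, 0x66, 0x72]
t2 = [0x66, 0x1b, 0x72, 0x21]
t3 = [0x1b, 0x72, 0x21, 0x66]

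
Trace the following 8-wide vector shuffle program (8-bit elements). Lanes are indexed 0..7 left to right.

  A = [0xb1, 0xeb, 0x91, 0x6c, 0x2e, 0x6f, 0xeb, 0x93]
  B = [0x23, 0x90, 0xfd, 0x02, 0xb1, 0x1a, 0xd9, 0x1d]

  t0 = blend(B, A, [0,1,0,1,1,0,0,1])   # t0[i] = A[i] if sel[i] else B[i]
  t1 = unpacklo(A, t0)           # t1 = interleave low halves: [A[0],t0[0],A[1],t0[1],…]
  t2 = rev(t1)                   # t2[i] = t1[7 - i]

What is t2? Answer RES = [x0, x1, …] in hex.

RES = [0x6c, 0x6c, 0xfd, 0x91, 0xeb, 0xeb, 0x23, 0xb1]

→ t0 |23|eb|fd|6c|2e|1a|d9|93|
→ t1 |b1|23|eb|eb|91|fd|6c|6c|
→ t2 |6c|6c|fd|91|eb|eb|23|b1|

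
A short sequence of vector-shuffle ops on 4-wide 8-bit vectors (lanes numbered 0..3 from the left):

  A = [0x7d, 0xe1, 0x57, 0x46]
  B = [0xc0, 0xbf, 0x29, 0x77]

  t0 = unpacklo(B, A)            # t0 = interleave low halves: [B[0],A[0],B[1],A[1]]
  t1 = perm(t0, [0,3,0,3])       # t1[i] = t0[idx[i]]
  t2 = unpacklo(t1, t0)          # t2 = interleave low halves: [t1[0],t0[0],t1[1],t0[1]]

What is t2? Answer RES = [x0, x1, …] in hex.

→ t0 |c0|7d|bf|e1|
→ t1 |c0|e1|c0|e1|
→ t2 |c0|c0|e1|7d|

RES = [0xc0, 0xc0, 0xe1, 0x7d]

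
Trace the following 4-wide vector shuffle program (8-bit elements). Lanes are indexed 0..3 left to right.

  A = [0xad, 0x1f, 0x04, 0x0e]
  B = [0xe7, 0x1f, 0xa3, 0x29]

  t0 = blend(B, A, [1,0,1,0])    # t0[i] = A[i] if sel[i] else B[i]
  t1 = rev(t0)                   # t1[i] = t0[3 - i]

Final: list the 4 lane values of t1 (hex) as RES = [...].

→ t0 |ad|1f|04|29|
→ t1 |29|04|1f|ad|

RES = [ 0x29  0x04  0x1f  0xad ]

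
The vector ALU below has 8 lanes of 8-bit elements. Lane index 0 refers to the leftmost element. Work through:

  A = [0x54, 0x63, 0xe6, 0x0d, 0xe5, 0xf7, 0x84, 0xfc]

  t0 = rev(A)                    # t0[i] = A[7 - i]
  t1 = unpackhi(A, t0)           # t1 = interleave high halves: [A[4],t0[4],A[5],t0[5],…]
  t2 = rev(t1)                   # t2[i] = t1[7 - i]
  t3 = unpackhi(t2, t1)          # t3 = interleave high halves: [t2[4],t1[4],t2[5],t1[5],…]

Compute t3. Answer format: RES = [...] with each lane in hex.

RES = [ 0xe6  0x84  0xf7  0x63  0x0d  0xfc  0xe5  0x54 ]

t0 = [0xfc, 0x84, 0xf7, 0xe5, 0x0d, 0xe6, 0x63, 0x54]
t1 = [0xe5, 0x0d, 0xf7, 0xe6, 0x84, 0x63, 0xfc, 0x54]
t2 = [0x54, 0xfc, 0x63, 0x84, 0xe6, 0xf7, 0x0d, 0xe5]
t3 = [0xe6, 0x84, 0xf7, 0x63, 0x0d, 0xfc, 0xe5, 0x54]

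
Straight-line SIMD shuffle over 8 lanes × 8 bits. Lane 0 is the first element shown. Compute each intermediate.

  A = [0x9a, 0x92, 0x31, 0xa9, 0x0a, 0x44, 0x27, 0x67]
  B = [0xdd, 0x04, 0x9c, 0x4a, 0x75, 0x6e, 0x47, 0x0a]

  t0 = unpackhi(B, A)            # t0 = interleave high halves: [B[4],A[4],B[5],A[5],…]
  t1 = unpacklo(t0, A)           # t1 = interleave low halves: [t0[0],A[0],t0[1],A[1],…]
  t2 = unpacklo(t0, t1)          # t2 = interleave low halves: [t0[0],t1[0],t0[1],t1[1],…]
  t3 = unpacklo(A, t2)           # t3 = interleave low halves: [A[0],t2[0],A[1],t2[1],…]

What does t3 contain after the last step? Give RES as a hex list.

  t0: 75 0a 6e 44 47 27 0a 67
  t1: 75 9a 0a 92 6e 31 44 a9
  t2: 75 75 0a 9a 6e 0a 44 92
  t3: 9a 75 92 75 31 0a a9 9a

RES = [0x9a, 0x75, 0x92, 0x75, 0x31, 0x0a, 0xa9, 0x9a]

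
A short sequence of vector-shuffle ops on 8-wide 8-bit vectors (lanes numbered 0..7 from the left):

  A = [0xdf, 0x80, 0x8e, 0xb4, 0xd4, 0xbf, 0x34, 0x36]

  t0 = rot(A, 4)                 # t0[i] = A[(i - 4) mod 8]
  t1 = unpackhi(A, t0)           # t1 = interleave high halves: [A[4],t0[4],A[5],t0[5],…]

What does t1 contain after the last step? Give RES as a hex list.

t0 = [0xd4, 0xbf, 0x34, 0x36, 0xdf, 0x80, 0x8e, 0xb4]
t1 = [0xd4, 0xdf, 0xbf, 0x80, 0x34, 0x8e, 0x36, 0xb4]

RES = [0xd4, 0xdf, 0xbf, 0x80, 0x34, 0x8e, 0x36, 0xb4]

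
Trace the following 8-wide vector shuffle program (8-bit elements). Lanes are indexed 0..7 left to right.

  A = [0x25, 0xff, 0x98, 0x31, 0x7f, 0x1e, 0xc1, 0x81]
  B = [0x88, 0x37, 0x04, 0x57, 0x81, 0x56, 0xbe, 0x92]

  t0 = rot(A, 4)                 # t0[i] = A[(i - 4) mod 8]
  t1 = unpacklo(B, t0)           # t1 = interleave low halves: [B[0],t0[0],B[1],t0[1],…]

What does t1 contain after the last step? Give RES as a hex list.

RES = [0x88, 0x7f, 0x37, 0x1e, 0x04, 0xc1, 0x57, 0x81]

  t0: 7f 1e c1 81 25 ff 98 31
  t1: 88 7f 37 1e 04 c1 57 81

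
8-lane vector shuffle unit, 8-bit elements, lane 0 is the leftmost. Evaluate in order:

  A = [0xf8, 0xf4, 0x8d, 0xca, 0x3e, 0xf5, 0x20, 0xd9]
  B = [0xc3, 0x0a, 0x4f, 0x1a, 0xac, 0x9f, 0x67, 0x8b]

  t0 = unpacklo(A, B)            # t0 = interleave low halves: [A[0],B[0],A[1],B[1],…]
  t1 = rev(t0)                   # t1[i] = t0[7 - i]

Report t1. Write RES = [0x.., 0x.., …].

t0 = [0xf8, 0xc3, 0xf4, 0x0a, 0x8d, 0x4f, 0xca, 0x1a]
t1 = [0x1a, 0xca, 0x4f, 0x8d, 0x0a, 0xf4, 0xc3, 0xf8]

RES = [ 0x1a  0xca  0x4f  0x8d  0x0a  0xf4  0xc3  0xf8 ]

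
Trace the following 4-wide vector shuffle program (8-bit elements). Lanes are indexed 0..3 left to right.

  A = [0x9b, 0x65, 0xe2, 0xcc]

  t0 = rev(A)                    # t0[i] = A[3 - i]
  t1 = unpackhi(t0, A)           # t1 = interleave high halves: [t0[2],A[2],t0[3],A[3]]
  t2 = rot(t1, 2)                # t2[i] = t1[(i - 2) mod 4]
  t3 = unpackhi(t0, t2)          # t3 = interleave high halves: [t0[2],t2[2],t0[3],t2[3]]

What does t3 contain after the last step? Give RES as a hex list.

→ t0 |cc|e2|65|9b|
→ t1 |65|e2|9b|cc|
→ t2 |9b|cc|65|e2|
→ t3 |65|65|9b|e2|

RES = [0x65, 0x65, 0x9b, 0xe2]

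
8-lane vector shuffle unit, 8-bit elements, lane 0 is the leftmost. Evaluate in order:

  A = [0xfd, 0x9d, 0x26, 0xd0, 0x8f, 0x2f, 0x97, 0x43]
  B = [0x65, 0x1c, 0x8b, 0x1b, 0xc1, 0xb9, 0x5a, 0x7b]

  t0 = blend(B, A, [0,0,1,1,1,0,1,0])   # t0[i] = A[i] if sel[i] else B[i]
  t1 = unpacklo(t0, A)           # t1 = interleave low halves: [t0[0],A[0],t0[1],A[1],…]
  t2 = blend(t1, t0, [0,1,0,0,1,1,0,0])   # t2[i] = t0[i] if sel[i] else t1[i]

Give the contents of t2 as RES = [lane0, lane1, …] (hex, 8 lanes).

t0 = [0x65, 0x1c, 0x26, 0xd0, 0x8f, 0xb9, 0x97, 0x7b]
t1 = [0x65, 0xfd, 0x1c, 0x9d, 0x26, 0x26, 0xd0, 0xd0]
t2 = [0x65, 0x1c, 0x1c, 0x9d, 0x8f, 0xb9, 0xd0, 0xd0]

RES = [ 0x65  0x1c  0x1c  0x9d  0x8f  0xb9  0xd0  0xd0 ]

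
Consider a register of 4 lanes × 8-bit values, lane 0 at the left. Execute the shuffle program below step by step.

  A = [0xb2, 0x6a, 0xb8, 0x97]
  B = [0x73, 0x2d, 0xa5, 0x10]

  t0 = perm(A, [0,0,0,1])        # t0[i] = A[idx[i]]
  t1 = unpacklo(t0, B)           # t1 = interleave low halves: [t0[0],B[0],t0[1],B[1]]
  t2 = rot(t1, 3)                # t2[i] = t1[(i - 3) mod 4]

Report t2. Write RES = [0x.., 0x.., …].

RES = [ 0x73  0xb2  0x2d  0xb2 ]

t0 = [0xb2, 0xb2, 0xb2, 0x6a]
t1 = [0xb2, 0x73, 0xb2, 0x2d]
t2 = [0x73, 0xb2, 0x2d, 0xb2]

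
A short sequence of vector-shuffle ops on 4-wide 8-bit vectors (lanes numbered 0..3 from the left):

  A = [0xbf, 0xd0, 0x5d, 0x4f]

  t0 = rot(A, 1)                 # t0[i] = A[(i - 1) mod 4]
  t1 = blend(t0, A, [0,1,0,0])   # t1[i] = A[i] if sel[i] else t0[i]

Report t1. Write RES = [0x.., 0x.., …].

t0 = [0x4f, 0xbf, 0xd0, 0x5d]
t1 = [0x4f, 0xd0, 0xd0, 0x5d]

RES = [ 0x4f  0xd0  0xd0  0x5d ]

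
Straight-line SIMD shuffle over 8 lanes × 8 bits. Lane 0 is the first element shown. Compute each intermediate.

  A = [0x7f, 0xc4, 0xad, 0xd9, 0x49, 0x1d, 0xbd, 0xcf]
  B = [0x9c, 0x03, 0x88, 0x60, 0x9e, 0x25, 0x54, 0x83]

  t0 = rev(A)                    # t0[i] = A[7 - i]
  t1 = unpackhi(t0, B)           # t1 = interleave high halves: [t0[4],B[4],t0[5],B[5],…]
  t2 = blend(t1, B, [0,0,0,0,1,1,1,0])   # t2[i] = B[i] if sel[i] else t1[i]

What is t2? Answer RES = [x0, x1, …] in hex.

RES = [ 0xd9  0x9e  0xad  0x25  0x9e  0x25  0x54  0x83 ]

→ t0 |cf|bd|1d|49|d9|ad|c4|7f|
→ t1 |d9|9e|ad|25|c4|54|7f|83|
→ t2 |d9|9e|ad|25|9e|25|54|83|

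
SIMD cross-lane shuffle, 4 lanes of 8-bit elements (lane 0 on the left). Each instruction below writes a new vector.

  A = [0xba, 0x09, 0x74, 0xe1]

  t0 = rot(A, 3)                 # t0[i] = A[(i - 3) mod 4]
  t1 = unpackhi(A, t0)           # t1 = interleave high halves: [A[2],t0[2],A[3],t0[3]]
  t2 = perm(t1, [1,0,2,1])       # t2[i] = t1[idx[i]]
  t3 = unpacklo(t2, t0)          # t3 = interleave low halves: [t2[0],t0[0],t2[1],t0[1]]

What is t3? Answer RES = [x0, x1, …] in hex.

RES = [0xe1, 0x09, 0x74, 0x74]

  t0: 09 74 e1 ba
  t1: 74 e1 e1 ba
  t2: e1 74 e1 e1
  t3: e1 09 74 74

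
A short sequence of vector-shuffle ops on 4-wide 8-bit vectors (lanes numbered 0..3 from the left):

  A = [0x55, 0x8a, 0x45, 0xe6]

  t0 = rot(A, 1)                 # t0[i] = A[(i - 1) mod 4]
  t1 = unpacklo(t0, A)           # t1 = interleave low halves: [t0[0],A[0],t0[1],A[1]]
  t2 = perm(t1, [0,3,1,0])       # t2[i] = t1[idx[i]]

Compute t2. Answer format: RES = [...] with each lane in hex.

→ t0 |e6|55|8a|45|
→ t1 |e6|55|55|8a|
→ t2 |e6|8a|55|e6|

RES = [ 0xe6  0x8a  0x55  0xe6 ]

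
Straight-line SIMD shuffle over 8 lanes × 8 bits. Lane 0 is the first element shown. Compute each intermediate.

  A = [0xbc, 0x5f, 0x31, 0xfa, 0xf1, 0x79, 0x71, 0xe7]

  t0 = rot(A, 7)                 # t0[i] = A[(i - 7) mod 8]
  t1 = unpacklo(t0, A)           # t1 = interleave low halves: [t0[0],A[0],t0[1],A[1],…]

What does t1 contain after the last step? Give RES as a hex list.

RES = [0x5f, 0xbc, 0x31, 0x5f, 0xfa, 0x31, 0xf1, 0xfa]

  t0: 5f 31 fa f1 79 71 e7 bc
  t1: 5f bc 31 5f fa 31 f1 fa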